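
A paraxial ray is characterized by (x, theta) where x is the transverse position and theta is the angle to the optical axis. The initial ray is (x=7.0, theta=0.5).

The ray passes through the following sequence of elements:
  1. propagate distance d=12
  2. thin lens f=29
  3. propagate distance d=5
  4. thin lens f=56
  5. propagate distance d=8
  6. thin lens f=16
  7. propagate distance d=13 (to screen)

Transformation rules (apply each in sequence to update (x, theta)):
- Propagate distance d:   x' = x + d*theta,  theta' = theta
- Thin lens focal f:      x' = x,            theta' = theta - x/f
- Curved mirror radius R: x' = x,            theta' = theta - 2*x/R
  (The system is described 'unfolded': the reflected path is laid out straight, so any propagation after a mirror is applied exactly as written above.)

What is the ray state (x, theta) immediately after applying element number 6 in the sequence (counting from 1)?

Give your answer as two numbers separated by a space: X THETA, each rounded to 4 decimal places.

Initial: x=7.0000 theta=0.5000
After 1 (propagate distance d=12): x=13.0000 theta=0.5000
After 2 (thin lens f=29): x=13.0000 theta=3/58 (≈0.0517)
After 3 (propagate distance d=5): x=769/58 (≈13.2586) theta=3/58 (≈0.0517)
After 4 (thin lens f=56): x=769/58 (≈13.2586) theta=-601/3248 (≈-0.1850)
After 5 (propagate distance d=8): x=2391/203 (≈11.7783) theta=-601/3248 (≈-0.1850)
After 6 (thin lens f=16): x=2391/203 (≈11.7783) theta=-187/203 (≈-0.9212)
Rounded to 4 decimal places: x = 11.7783, theta = -0.9212

Answer: 11.7783 -0.9212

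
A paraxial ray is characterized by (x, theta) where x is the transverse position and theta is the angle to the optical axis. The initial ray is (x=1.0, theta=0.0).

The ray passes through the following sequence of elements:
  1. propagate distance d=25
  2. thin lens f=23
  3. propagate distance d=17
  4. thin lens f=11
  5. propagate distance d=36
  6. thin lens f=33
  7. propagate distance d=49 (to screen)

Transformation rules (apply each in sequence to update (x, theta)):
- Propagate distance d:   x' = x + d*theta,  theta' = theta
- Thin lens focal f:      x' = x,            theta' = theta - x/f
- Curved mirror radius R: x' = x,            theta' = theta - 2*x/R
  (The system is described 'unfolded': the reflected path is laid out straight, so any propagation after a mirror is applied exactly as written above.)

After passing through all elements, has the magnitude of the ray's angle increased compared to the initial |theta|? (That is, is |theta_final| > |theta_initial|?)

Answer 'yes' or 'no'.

Answer: yes

Derivation:
Initial: x=1.0000 theta=0.0000
After 1 (propagate distance d=25): x=1.0000 theta=0.0000
After 2 (thin lens f=23): x=1.0000 theta=-1/23 (≈-0.0435)
After 3 (propagate distance d=17): x=6/23 (≈0.2609) theta=-1/23 (≈-0.0435)
After 4 (thin lens f=11): x=6/23 (≈0.2609) theta=-17/253 (≈-0.0672)
After 5 (propagate distance d=36): x=-546/253 (≈-2.1581) theta=-17/253 (≈-0.0672)
After 6 (thin lens f=33): x=-546/253 (≈-2.1581) theta=-5/2783 (≈-0.0018)
After 7 (propagate distance d=49 (to screen)): x=-6251/2783 (≈-2.2461) theta=-5/2783 (≈-0.0018)
|theta_initial|=0.0000 |theta_final|=5/2783 (≈0.0018) -> increased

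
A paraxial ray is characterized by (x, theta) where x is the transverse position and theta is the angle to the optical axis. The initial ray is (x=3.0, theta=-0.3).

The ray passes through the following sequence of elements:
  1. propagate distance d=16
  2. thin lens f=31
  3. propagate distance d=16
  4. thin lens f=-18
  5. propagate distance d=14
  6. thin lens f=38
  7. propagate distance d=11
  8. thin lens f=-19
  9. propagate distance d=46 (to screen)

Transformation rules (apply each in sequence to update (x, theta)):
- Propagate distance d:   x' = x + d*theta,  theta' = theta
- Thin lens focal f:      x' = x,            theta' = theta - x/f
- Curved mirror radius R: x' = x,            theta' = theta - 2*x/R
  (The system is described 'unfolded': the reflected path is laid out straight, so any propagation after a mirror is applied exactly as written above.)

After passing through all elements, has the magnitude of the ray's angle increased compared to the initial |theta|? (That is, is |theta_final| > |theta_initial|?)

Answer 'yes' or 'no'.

Initial: x=3.0000 theta=-0.3000
After 1 (propagate distance d=16): x=-1.8000 theta=-0.3000
After 2 (thin lens f=31): x=-1.8000 theta=-15/62 (≈-0.2419)
After 3 (propagate distance d=16): x=-879/155 (≈-5.6710) theta=-15/62 (≈-0.2419)
After 4 (thin lens f=-18): x=-879/155 (≈-5.6710) theta=-259/465 (≈-0.5570)
After 5 (propagate distance d=14): x=-6263/465 (≈-13.4688) theta=-259/465 (≈-0.5570)
After 6 (thin lens f=38): x=-6263/465 (≈-13.4688) theta=-1193/5890 (≈-0.2025)
After 7 (propagate distance d=11): x=-277363/17670 (≈-15.6968) theta=-1193/5890 (≈-0.2025)
After 8 (thin lens f=-19): x=-277363/17670 (≈-15.6968) theta=-172682/167865 (≈-1.0287)
After 9 (propagate distance d=46 (to screen)): x=-21156641/335730 (≈-63.0168) theta=-172682/167865 (≈-1.0287)
|theta_initial|=0.3000 |theta_final|=172682/167865 (≈1.0287) -> increased

Answer: yes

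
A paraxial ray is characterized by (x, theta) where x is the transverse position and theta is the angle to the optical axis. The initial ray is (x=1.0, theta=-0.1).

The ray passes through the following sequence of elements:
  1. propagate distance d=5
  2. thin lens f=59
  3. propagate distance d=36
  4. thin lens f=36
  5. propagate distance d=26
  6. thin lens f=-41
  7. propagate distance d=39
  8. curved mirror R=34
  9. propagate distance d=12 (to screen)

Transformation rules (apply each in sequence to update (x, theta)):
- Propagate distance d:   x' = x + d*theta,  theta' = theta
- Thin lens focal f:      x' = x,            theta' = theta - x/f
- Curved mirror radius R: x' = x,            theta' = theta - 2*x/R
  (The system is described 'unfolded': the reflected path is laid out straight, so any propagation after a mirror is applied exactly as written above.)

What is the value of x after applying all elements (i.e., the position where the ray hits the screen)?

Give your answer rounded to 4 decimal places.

Answer: -3.5897

Derivation:
Initial: x=1.0000 theta=-0.1000
After 1 (propagate distance d=5): x=0.5000 theta=-0.1000
After 2 (thin lens f=59): x=0.5000 theta=-32/295 (≈-0.1085)
After 3 (propagate distance d=36): x=-2009/590 (≈-3.4051) theta=-32/295 (≈-0.1085)
After 4 (thin lens f=36): x=-2009/590 (≈-3.4051) theta=-1/72 (≈-0.0139)
After 5 (propagate distance d=26): x=-39997/10620 (≈-3.7662) theta=-1/72 (≈-0.0139)
After 6 (thin lens f=-41): x=-39997/10620 (≈-3.7662) theta=-92089/870840 (≈-0.1057)
After 7 (propagate distance d=39): x=-1374245/174168 (≈-7.8903) theta=-92089/870840 (≈-0.1057)
After 8 (curved mirror R=34): x=-1374245/174168 (≈-7.8903) theta=663214/1850535 (≈0.3584)
After 9 (propagate distance d=12 (to screen)): x=-53142281/14804280 (≈-3.5897) theta=663214/1850535 (≈0.3584)
Rounded to 4 decimal places: x = -3.5897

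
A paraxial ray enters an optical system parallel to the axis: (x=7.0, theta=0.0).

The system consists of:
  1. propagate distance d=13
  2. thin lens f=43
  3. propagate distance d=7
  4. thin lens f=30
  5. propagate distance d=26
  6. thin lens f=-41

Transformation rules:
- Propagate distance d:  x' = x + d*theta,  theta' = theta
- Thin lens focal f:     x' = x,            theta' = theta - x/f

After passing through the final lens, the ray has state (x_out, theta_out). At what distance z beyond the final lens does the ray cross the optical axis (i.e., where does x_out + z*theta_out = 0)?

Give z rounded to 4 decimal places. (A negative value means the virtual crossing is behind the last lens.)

Initial: x=7.0000 theta=0.0000
After 1 (propagate distance d=13): x=7.0000 theta=0.0000
After 2 (thin lens f=43): x=7.0000 theta=-7/43 (≈-0.1628)
After 3 (propagate distance d=7): x=252/43 (≈5.8605) theta=-7/43 (≈-0.1628)
After 4 (thin lens f=30): x=252/43 (≈5.8605) theta=-77/215 (≈-0.3581)
After 5 (propagate distance d=26): x=-742/215 (≈-3.4512) theta=-77/215 (≈-0.3581)
After 6 (thin lens f=-41): x=-742/215 (≈-3.4512) theta=-3899/8815 (≈-0.4423)
z_focus = -x_out/theta_out = -(-742/215)/(-3899/8815) = -4346/557 ≈ -7.8025
Rounded to 4 decimal places: z = -7.8025

Answer: -7.8025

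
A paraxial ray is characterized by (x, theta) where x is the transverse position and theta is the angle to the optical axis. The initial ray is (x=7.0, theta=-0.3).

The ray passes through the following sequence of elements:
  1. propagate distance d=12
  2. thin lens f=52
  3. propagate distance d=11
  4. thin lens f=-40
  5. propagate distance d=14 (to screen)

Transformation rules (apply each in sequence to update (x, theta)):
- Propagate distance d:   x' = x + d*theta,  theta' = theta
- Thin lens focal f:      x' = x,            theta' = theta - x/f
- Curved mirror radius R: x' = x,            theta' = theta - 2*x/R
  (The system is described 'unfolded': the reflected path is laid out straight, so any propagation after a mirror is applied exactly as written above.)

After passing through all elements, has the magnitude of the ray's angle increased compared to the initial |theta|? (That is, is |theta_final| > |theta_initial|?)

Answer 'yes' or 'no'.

Initial: x=7.0000 theta=-0.3000
After 1 (propagate distance d=12): x=3.4000 theta=-0.3000
After 2 (thin lens f=52): x=3.4000 theta=-19/52 (≈-0.3654)
After 3 (propagate distance d=11): x=-161/260 (≈-0.6192) theta=-19/52 (≈-0.3654)
After 4 (thin lens f=-40): x=-161/260 (≈-0.6192) theta=-3961/10400 (≈-0.3809)
After 5 (propagate distance d=14 (to screen)): x=-30947/5200 (≈-5.9513) theta=-3961/10400 (≈-0.3809)
|theta_initial|=0.3000 |theta_final|=3961/10400 (≈0.3809) -> increased

Answer: yes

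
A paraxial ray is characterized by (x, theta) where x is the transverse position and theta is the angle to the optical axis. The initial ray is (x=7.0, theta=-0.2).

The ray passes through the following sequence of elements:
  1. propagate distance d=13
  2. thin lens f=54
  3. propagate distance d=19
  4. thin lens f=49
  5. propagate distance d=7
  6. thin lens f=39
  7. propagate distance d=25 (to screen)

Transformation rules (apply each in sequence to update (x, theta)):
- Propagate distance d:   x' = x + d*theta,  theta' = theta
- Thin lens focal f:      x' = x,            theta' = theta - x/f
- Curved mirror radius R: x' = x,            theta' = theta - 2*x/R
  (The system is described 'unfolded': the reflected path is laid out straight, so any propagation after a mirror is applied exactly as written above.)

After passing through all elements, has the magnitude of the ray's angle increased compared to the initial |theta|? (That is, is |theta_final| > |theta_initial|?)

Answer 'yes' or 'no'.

Initial: x=7.0000 theta=-0.2000
After 1 (propagate distance d=13): x=4.4000 theta=-0.2000
After 2 (thin lens f=54): x=4.4000 theta=-38/135 (≈-0.2815)
After 3 (propagate distance d=19): x=-128/135 (≈-0.9481) theta=-38/135 (≈-0.2815)
After 4 (thin lens f=49): x=-128/135 (≈-0.9481) theta=-578/2205 (≈-0.2621)
After 5 (propagate distance d=7): x=-526/189 (≈-2.7831) theta=-578/2205 (≈-0.2621)
After 6 (thin lens f=39): x=-526/189 (≈-2.7831) theta=-49216/257985 (≈-0.1908)
After 7 (propagate distance d=25 (to screen)): x=-389678/51597 (≈-7.5523) theta=-49216/257985 (≈-0.1908)
|theta_initial|=0.2000 |theta_final|=49216/257985 (≈0.1908) -> not increased

Answer: no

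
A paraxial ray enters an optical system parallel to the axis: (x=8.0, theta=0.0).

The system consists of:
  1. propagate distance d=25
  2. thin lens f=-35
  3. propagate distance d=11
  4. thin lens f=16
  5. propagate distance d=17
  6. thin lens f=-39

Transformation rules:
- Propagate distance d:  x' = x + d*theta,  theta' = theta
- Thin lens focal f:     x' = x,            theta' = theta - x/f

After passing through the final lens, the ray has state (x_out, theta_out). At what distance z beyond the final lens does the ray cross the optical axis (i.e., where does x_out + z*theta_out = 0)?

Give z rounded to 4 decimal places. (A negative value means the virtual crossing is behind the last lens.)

Answer: 9.3369

Derivation:
Initial: x=8.0000 theta=0.0000
After 1 (propagate distance d=25): x=8.0000 theta=0.0000
After 2 (thin lens f=-35): x=8.0000 theta=8/35 (≈0.2286)
After 3 (propagate distance d=11): x=368/35 (≈10.5143) theta=8/35 (≈0.2286)
After 4 (thin lens f=16): x=368/35 (≈10.5143) theta=-3/7 (≈-0.4286)
After 5 (propagate distance d=17): x=113/35 (≈3.2286) theta=-3/7 (≈-0.4286)
After 6 (thin lens f=-39): x=113/35 (≈3.2286) theta=-472/1365 (≈-0.3458)
z_focus = -x_out/theta_out = -(113/35)/(-472/1365) = 4407/472 ≈ 9.3369
Rounded to 4 decimal places: z = 9.3369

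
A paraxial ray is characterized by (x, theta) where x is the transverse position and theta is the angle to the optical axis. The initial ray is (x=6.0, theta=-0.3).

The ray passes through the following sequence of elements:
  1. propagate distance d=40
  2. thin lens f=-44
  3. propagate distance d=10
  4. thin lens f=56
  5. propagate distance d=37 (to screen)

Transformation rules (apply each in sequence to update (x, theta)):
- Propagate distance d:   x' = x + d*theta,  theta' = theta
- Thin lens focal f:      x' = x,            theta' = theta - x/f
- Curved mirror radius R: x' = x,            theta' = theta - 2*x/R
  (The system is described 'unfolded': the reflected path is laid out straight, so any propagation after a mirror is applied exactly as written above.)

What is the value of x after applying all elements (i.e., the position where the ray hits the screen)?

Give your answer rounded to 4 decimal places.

Answer: -19.6617

Derivation:
Initial: x=6.0000 theta=-0.3000
After 1 (propagate distance d=40): x=-6.0000 theta=-0.3000
After 2 (thin lens f=-44): x=-6.0000 theta=-24/55 (≈-0.4364)
After 3 (propagate distance d=10): x=-114/11 (≈-10.3636) theta=-24/55 (≈-0.4364)
After 4 (thin lens f=56): x=-114/11 (≈-10.3636) theta=-387/1540 (≈-0.2513)
After 5 (propagate distance d=37 (to screen)): x=-30279/1540 (≈-19.6617) theta=-387/1540 (≈-0.2513)
Rounded to 4 decimal places: x = -19.6617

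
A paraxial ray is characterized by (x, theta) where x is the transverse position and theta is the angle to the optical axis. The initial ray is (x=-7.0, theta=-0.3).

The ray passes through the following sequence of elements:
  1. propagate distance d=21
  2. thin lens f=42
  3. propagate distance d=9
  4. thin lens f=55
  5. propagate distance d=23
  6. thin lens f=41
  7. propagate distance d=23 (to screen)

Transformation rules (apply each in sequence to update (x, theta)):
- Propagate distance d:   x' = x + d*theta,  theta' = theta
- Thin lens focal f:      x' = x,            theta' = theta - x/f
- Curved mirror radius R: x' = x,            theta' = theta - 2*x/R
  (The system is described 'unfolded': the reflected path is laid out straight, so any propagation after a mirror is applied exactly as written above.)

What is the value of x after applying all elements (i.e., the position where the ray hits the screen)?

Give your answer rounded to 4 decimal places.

Answer: 2.6918

Derivation:
Initial: x=-7.0000 theta=-0.3000
After 1 (propagate distance d=21): x=-13.3000 theta=-0.3000
After 2 (thin lens f=42): x=-13.3000 theta=1/60 (≈0.0167)
After 3 (propagate distance d=9): x=-13.1500 theta=1/60 (≈0.0167)
After 4 (thin lens f=55): x=-13.1500 theta=211/825 (≈0.2558)
After 5 (propagate distance d=23): x=-23983/3300 (≈-7.2676) theta=211/825 (≈0.2558)
After 6 (thin lens f=41): x=-23983/3300 (≈-7.2676) theta=19529/45100 (≈0.4330)
After 7 (propagate distance d=23 (to screen)): x=182099/67650 (≈2.6918) theta=19529/45100 (≈0.4330)
Rounded to 4 decimal places: x = 2.6918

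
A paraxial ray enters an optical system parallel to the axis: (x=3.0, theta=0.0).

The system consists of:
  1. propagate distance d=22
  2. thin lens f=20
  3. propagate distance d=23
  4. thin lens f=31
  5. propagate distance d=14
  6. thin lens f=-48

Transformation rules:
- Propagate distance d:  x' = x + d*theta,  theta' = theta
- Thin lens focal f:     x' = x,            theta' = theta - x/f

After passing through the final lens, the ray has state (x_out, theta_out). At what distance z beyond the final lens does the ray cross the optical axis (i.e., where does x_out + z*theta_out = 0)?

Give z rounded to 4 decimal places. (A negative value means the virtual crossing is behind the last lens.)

Initial: x=3.0000 theta=0.0000
After 1 (propagate distance d=22): x=3.0000 theta=0.0000
After 2 (thin lens f=20): x=3.0000 theta=-0.1500
After 3 (propagate distance d=23): x=-0.4500 theta=-0.1500
After 4 (thin lens f=31): x=-0.4500 theta=-21/155 (≈-0.1355)
After 5 (propagate distance d=14): x=-291/124 (≈-2.3468) theta=-21/155 (≈-0.1355)
After 6 (thin lens f=-48): x=-291/124 (≈-2.3468) theta=-59/320 (≈-0.1844)
z_focus = -x_out/theta_out = -(-291/124)/(-59/320) = -23280/1829 ≈ -12.7283
Rounded to 4 decimal places: z = -12.7283

Answer: -12.7283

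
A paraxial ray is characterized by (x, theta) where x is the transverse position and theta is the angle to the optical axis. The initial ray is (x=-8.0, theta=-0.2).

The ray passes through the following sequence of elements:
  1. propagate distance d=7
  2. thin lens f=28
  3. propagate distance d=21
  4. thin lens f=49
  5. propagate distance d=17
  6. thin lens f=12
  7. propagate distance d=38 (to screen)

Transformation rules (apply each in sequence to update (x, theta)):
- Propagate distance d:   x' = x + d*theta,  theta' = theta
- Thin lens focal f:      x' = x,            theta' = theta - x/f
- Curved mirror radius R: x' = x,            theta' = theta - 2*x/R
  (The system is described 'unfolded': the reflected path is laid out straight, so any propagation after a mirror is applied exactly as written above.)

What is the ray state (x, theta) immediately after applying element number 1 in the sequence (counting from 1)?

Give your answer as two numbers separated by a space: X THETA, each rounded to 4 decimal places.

Answer: -9.4000 -0.2000

Derivation:
Initial: x=-8.0000 theta=-0.2000
After 1 (propagate distance d=7): x=-9.4000 theta=-0.2000
Rounded to 4 decimal places: x = -9.4000, theta = -0.2000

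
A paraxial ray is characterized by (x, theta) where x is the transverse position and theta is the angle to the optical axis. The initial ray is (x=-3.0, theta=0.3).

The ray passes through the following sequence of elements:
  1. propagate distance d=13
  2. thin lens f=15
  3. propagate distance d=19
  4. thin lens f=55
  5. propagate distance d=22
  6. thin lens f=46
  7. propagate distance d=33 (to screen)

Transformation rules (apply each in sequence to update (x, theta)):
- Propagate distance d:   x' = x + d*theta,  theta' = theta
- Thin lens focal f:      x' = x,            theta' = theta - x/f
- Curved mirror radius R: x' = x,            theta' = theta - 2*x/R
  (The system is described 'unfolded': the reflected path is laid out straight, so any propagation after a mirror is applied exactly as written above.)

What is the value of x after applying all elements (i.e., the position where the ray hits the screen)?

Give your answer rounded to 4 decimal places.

Answer: 7.0620

Derivation:
Initial: x=-3.0000 theta=0.3000
After 1 (propagate distance d=13): x=0.9000 theta=0.3000
After 2 (thin lens f=15): x=0.9000 theta=0.2400
After 3 (propagate distance d=19): x=5.4600 theta=0.2400
After 4 (thin lens f=55): x=5.4600 theta=387/2750 (≈0.1407)
After 5 (propagate distance d=22): x=8.5560 theta=387/2750 (≈0.1407)
After 6 (thin lens f=46): x=8.5560 theta=-249/5500 (≈-0.0453)
After 7 (propagate distance d=33 (to screen)): x=7.0620 theta=-249/5500 (≈-0.0453)
Rounded to 4 decimal places: x = 7.0620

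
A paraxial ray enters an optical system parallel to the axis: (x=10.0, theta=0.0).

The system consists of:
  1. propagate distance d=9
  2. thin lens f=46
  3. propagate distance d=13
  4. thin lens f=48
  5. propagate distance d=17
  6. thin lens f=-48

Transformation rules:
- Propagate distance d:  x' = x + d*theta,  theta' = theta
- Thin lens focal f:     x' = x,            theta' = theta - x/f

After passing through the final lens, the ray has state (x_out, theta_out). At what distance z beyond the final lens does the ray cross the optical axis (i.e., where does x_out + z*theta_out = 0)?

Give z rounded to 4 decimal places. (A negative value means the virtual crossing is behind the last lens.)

Initial: x=10.0000 theta=0.0000
After 1 (propagate distance d=9): x=10.0000 theta=0.0000
After 2 (thin lens f=46): x=10.0000 theta=-5/23 (≈-0.2174)
After 3 (propagate distance d=13): x=165/23 (≈7.1739) theta=-5/23 (≈-0.2174)
After 4 (thin lens f=48): x=165/23 (≈7.1739) theta=-135/368 (≈-0.3668)
After 5 (propagate distance d=17): x=0.9375 theta=-135/368 (≈-0.3668)
After 6 (thin lens f=-48): x=0.9375 theta=-2045/5888 (≈-0.3473)
z_focus = -x_out/theta_out = -(0.9375)/(-2045/5888) = 1104/409 ≈ 2.6993
Rounded to 4 decimal places: z = 2.6993

Answer: 2.6993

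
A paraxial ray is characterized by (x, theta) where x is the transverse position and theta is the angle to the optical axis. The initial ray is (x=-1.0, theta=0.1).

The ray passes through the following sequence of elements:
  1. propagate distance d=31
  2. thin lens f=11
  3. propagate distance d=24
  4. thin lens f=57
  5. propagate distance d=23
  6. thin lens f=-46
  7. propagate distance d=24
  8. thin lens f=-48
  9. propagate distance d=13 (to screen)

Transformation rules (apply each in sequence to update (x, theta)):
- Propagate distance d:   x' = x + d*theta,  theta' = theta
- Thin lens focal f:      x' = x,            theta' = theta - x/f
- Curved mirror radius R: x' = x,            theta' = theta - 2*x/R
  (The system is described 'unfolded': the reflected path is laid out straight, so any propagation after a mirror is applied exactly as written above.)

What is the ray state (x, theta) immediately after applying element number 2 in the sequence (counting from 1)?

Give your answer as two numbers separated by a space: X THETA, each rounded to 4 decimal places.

Initial: x=-1.0000 theta=0.1000
After 1 (propagate distance d=31): x=2.1000 theta=0.1000
After 2 (thin lens f=11): x=2.1000 theta=-1/11 (≈-0.0909)
Rounded to 4 decimal places: x = 2.1000, theta = -0.0909

Answer: 2.1000 -0.0909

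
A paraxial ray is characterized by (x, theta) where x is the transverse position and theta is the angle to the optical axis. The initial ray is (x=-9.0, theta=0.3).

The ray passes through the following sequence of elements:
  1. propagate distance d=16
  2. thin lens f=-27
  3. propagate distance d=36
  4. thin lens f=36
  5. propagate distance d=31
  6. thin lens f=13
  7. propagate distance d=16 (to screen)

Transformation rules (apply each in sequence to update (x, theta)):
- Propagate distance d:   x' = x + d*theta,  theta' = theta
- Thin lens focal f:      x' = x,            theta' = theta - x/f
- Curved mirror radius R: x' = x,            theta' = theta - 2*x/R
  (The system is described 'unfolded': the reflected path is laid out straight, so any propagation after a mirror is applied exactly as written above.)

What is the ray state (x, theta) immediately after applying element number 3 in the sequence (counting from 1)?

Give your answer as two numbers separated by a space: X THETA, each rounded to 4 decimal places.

Answer: 1.0000 0.1444

Derivation:
Initial: x=-9.0000 theta=0.3000
After 1 (propagate distance d=16): x=-4.2000 theta=0.3000
After 2 (thin lens f=-27): x=-4.2000 theta=13/90 (≈0.1444)
After 3 (propagate distance d=36): x=1.0000 theta=13/90 (≈0.1444)
Rounded to 4 decimal places: x = 1.0000, theta = 0.1444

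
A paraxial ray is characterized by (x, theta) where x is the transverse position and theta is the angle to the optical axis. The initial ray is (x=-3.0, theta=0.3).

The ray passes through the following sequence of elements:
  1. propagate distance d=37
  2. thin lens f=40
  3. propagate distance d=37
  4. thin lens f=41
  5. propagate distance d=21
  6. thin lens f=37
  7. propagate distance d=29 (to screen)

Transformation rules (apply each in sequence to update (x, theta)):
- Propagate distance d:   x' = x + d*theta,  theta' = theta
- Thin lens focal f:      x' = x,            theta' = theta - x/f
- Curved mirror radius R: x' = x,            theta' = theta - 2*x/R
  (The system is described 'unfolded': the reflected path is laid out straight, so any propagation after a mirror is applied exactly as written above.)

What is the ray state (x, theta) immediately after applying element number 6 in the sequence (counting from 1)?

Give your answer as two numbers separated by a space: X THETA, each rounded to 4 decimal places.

Answer: 7.7585 -0.3977

Derivation:
Initial: x=-3.0000 theta=0.3000
After 1 (propagate distance d=37): x=8.1000 theta=0.3000
After 2 (thin lens f=40): x=8.1000 theta=0.0975
After 3 (propagate distance d=37): x=11.7075 theta=0.0975
After 4 (thin lens f=41): x=11.7075 theta=-771/4100 (≈-0.1880)
After 5 (propagate distance d=21): x=127239/16400 (≈7.7585) theta=-771/4100 (≈-0.1880)
After 6 (thin lens f=37): x=127239/16400 (≈7.7585) theta=-241347/606800 (≈-0.3977)
Rounded to 4 decimal places: x = 7.7585, theta = -0.3977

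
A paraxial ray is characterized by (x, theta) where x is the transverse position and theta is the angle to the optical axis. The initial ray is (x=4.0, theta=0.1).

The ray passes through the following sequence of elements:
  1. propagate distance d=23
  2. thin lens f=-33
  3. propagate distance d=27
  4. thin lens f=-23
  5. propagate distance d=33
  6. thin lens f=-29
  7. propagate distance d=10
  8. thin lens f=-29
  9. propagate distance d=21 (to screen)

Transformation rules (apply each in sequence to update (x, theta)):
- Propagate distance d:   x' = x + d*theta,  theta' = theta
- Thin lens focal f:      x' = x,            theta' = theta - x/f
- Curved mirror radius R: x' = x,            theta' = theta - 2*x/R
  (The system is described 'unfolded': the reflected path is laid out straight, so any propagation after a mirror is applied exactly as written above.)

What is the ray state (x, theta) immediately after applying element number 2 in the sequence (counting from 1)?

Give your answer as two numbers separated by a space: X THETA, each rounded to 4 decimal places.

Answer: 6.3000 0.2909

Derivation:
Initial: x=4.0000 theta=0.1000
After 1 (propagate distance d=23): x=6.3000 theta=0.1000
After 2 (thin lens f=-33): x=6.3000 theta=16/55 (≈0.2909)
Rounded to 4 decimal places: x = 6.3000, theta = 0.2909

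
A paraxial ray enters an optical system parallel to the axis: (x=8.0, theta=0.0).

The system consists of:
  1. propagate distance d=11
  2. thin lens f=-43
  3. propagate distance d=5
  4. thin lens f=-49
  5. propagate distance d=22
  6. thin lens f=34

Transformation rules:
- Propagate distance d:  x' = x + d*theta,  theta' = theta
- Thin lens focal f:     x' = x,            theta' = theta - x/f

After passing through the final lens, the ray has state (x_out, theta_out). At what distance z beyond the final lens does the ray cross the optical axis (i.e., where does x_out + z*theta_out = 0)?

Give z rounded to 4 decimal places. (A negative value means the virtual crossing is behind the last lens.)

Initial: x=8.0000 theta=0.0000
After 1 (propagate distance d=11): x=8.0000 theta=0.0000
After 2 (thin lens f=-43): x=8.0000 theta=8/43 (≈0.1860)
After 3 (propagate distance d=5): x=384/43 (≈8.9302) theta=8/43 (≈0.1860)
After 4 (thin lens f=-49): x=384/43 (≈8.9302) theta=776/2107 (≈0.3683)
After 5 (propagate distance d=22): x=35888/2107 (≈17.0327) theta=776/2107 (≈0.3683)
After 6 (thin lens f=34): x=35888/2107 (≈17.0327) theta=-4752/35819 (≈-0.1327)
z_focus = -x_out/theta_out = -(35888/2107)/(-4752/35819) = 38131/297 ≈ 128.3872
Rounded to 4 decimal places: z = 128.3872

Answer: 128.3872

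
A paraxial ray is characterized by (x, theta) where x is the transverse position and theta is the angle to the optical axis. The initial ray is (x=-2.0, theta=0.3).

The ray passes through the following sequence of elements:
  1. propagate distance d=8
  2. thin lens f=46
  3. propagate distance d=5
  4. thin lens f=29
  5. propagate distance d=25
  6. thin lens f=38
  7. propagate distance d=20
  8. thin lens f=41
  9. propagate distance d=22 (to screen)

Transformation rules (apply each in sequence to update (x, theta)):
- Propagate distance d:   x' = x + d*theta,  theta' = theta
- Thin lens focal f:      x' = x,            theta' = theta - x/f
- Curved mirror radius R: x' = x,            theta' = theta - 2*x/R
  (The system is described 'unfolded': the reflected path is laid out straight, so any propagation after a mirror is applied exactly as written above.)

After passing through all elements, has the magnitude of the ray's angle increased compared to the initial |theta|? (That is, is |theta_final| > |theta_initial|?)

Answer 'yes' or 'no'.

Initial: x=-2.0000 theta=0.3000
After 1 (propagate distance d=8): x=0.4000 theta=0.3000
After 2 (thin lens f=46): x=0.4000 theta=67/230 (≈0.2913)
After 3 (propagate distance d=5): x=427/230 (≈1.8565) theta=67/230 (≈0.2913)
After 4 (thin lens f=29): x=427/230 (≈1.8565) theta=758/3335 (≈0.2273)
After 5 (propagate distance d=25): x=50283/6670 (≈7.5387) theta=758/3335 (≈0.2273)
After 6 (thin lens f=38): x=50283/6670 (≈7.5387) theta=1465/50692 (≈0.0289)
After 7 (propagate distance d=20): x=1028627/126730 (≈8.1167) theta=1465/50692 (≈0.0289)
After 8 (thin lens f=41): x=1028627/126730 (≈8.1167) theta=-1756929/10391860 (≈-0.1691)
After 9 (propagate distance d=22 (to screen)): x=11423744/2597965 (≈4.3972) theta=-1756929/10391860 (≈-0.1691)
|theta_initial|=0.3000 |theta_final|=1756929/10391860 (≈0.1691) -> not increased

Answer: no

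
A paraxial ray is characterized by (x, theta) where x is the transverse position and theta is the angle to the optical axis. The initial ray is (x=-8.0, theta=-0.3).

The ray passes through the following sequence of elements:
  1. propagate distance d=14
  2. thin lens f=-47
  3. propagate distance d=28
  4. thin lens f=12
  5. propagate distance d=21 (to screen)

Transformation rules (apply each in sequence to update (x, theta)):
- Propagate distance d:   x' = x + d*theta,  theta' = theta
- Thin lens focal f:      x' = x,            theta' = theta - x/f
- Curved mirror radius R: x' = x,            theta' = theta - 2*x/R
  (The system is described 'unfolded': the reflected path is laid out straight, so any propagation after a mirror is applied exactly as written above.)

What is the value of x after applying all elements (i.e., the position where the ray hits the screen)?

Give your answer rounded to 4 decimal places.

Initial: x=-8.0000 theta=-0.3000
After 1 (propagate distance d=14): x=-12.2000 theta=-0.3000
After 2 (thin lens f=-47): x=-12.2000 theta=-263/470 (≈-0.5596)
After 3 (propagate distance d=28): x=-6549/235 (≈-27.8681) theta=-263/470 (≈-0.5596)
After 4 (thin lens f=12): x=-6549/235 (≈-27.8681) theta=1657/940 (≈1.7628)
After 5 (propagate distance d=21 (to screen)): x=9.1500 theta=1657/940 (≈1.7628)
Rounded to 4 decimal places: x = 9.1500

Answer: 9.1500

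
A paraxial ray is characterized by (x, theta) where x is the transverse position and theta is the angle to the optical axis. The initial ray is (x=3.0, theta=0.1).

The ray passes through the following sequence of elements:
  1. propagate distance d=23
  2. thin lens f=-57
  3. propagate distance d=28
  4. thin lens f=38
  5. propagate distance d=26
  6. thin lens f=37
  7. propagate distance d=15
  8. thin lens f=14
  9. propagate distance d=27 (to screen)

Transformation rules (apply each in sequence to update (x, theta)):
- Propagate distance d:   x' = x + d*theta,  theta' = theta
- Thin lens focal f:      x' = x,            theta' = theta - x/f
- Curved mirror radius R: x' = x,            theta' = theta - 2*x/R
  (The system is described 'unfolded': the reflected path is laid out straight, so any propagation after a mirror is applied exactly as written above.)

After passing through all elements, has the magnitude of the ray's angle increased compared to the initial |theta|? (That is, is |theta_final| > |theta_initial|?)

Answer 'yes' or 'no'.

Answer: yes

Derivation:
Initial: x=3.0000 theta=0.1000
After 1 (propagate distance d=23): x=5.3000 theta=0.1000
After 2 (thin lens f=-57): x=5.3000 theta=11/57 (≈0.1930)
After 3 (propagate distance d=28): x=6101/570 (≈10.7035) theta=11/57 (≈0.1930)
After 4 (thin lens f=38): x=6101/570 (≈10.7035) theta=-1921/21660 (≈-0.0887)
After 5 (propagate distance d=26): x=45473/5415 (≈8.3976) theta=-1921/21660 (≈-0.0887)
After 6 (thin lens f=37): x=45473/5415 (≈8.3976) theta=-2279/7220 (≈-0.3157)
After 7 (propagate distance d=15): x=79337/21660 (≈3.6628) theta=-2279/7220 (≈-0.3157)
After 8 (thin lens f=14): x=79337/21660 (≈3.6628) theta=-35011/60648 (≈-0.5773)
After 9 (propagate distance d=27 (to screen)): x=-3615767/303240 (≈-11.9238) theta=-35011/60648 (≈-0.5773)
|theta_initial|=0.1000 |theta_final|=35011/60648 (≈0.5773) -> increased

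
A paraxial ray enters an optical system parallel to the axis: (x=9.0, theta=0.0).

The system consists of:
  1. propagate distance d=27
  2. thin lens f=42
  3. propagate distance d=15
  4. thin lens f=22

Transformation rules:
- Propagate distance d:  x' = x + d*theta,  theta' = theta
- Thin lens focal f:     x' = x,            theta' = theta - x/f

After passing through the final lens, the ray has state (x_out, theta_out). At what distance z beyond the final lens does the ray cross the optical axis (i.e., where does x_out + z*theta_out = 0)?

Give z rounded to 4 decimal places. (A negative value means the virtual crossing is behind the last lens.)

Answer: 12.1224

Derivation:
Initial: x=9.0000 theta=0.0000
After 1 (propagate distance d=27): x=9.0000 theta=0.0000
After 2 (thin lens f=42): x=9.0000 theta=-3/14 (≈-0.2143)
After 3 (propagate distance d=15): x=81/14 (≈5.7857) theta=-3/14 (≈-0.2143)
After 4 (thin lens f=22): x=81/14 (≈5.7857) theta=-21/44 (≈-0.4773)
z_focus = -x_out/theta_out = -(81/14)/(-21/44) = 594/49 ≈ 12.1224
Rounded to 4 decimal places: z = 12.1224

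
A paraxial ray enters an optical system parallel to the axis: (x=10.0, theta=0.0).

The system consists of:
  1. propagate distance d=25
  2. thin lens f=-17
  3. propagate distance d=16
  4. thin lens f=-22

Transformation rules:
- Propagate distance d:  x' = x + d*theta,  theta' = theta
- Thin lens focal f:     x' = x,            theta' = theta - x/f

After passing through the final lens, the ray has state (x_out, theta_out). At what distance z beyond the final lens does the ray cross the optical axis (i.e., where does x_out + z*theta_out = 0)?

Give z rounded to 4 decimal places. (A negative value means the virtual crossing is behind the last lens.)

Initial: x=10.0000 theta=0.0000
After 1 (propagate distance d=25): x=10.0000 theta=0.0000
After 2 (thin lens f=-17): x=10.0000 theta=10/17 (≈0.5882)
After 3 (propagate distance d=16): x=330/17 (≈19.4118) theta=10/17 (≈0.5882)
After 4 (thin lens f=-22): x=330/17 (≈19.4118) theta=25/17 (≈1.4706)
z_focus = -x_out/theta_out = -(330/17)/(25/17) = -13.2000
Rounded to 4 decimal places: z = -13.2000

Answer: -13.2000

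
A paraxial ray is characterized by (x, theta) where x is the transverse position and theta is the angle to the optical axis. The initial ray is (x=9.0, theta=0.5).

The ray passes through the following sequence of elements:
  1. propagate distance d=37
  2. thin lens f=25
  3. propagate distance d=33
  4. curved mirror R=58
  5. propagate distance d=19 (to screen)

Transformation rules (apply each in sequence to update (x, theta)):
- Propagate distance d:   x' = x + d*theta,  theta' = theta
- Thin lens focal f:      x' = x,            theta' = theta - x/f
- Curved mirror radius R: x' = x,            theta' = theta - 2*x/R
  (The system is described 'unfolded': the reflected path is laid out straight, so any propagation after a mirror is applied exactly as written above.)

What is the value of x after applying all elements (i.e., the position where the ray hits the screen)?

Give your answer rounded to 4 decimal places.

Initial: x=9.0000 theta=0.5000
After 1 (propagate distance d=37): x=27.5000 theta=0.5000
After 2 (thin lens f=25): x=27.5000 theta=-0.6000
After 3 (propagate distance d=33): x=7.7000 theta=-0.6000
After 4 (curved mirror R=58): x=7.7000 theta=-251/290 (≈-0.8655)
After 5 (propagate distance d=19 (to screen)): x=-1268/145 (≈-8.7448) theta=-251/290 (≈-0.8655)
Rounded to 4 decimal places: x = -8.7448

Answer: -8.7448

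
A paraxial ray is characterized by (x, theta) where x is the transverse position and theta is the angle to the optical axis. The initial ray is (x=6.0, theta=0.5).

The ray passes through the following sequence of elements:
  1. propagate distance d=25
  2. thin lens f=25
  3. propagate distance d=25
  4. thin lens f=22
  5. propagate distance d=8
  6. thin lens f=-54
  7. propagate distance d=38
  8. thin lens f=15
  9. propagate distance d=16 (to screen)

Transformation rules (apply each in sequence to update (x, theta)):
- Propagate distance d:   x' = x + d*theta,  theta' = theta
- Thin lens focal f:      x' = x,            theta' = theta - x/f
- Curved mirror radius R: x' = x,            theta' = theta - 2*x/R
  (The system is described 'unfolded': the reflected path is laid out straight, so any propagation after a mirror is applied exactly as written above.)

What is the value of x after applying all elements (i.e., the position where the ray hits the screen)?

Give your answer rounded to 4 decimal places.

Answer: -9.7809

Derivation:
Initial: x=6.0000 theta=0.5000
After 1 (propagate distance d=25): x=18.5000 theta=0.5000
After 2 (thin lens f=25): x=18.5000 theta=-0.2400
After 3 (propagate distance d=25): x=12.5000 theta=-0.2400
After 4 (thin lens f=22): x=12.5000 theta=-889/1100 (≈-0.8082)
After 5 (propagate distance d=8): x=3319/550 (≈6.0345) theta=-889/1100 (≈-0.8082)
After 6 (thin lens f=-54): x=3319/550 (≈6.0345) theta=-5171/7425 (≈-0.6964)
After 7 (propagate distance d=38): x=-303383/14850 (≈-20.4298) theta=-5171/7425 (≈-0.6964)
After 8 (thin lens f=15): x=-303383/14850 (≈-20.4298) theta=148253/222750 (≈0.6656)
After 9 (propagate distance d=16 (to screen)): x=-2178697/222750 (≈-9.7809) theta=148253/222750 (≈0.6656)
Rounded to 4 decimal places: x = -9.7809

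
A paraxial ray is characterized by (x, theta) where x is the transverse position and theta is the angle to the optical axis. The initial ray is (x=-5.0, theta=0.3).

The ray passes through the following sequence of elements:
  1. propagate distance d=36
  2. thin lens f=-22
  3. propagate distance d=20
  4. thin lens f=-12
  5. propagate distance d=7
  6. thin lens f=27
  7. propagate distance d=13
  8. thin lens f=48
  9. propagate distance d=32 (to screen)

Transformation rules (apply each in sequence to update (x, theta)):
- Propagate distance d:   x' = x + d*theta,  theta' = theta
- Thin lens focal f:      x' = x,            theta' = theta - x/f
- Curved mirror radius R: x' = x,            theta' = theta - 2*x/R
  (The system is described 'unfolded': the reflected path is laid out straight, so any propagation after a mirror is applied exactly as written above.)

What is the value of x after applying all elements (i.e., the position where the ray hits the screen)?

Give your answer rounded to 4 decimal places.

Answer: 40.8115

Derivation:
Initial: x=-5.0000 theta=0.3000
After 1 (propagate distance d=36): x=5.8000 theta=0.3000
After 2 (thin lens f=-22): x=5.8000 theta=31/55 (≈0.5636)
After 3 (propagate distance d=20): x=939/55 (≈17.0727) theta=31/55 (≈0.5636)
After 4 (thin lens f=-12): x=939/55 (≈17.0727) theta=437/220 (≈1.9864)
After 5 (propagate distance d=7): x=1363/44 (≈30.9773) theta=437/220 (≈1.9864)
After 6 (thin lens f=27): x=1363/44 (≈30.9773) theta=1246/1485 (≈0.8391)
After 7 (propagate distance d=13): x=248797/5940 (≈41.8850) theta=1246/1485 (≈0.8391)
After 8 (thin lens f=48): x=248797/5940 (≈41.8850) theta=-1913/57024 (≈-0.0335)
After 9 (propagate distance d=32 (to screen)): x=727261/17820 (≈40.8115) theta=-1913/57024 (≈-0.0335)
Rounded to 4 decimal places: x = 40.8115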